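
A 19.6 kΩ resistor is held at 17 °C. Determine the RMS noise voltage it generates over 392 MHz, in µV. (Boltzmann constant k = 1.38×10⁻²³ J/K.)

351 µV

T = 17 °C + 273.15 = 290.15 K
V_n = √(4kTRB)
4kTRB = 4 × 1.38×10⁻²³ × 290.15 × 1.96×10⁴ × 3.92×10⁸ = 1.23×10⁻⁷ V²
V_n = √(1.23×10⁻⁷) = 3.51×10⁻⁴ V = 351 µV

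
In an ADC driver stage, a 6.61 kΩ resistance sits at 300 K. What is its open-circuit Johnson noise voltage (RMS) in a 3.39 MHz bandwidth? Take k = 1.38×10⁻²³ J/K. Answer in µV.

19.3 µV

V_n = √(4kTRB)
4kTRB = 4 × 1.38×10⁻²³ × 300 × 6.61×10³ × 3.39×10⁶ = 3.71×10⁻¹⁰ V²
V_n = √(3.71×10⁻¹⁰) = 1.93×10⁻⁵ V = 19.3 µV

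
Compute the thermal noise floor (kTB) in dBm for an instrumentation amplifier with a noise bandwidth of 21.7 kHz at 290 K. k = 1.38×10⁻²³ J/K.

−130.6 dBm

P_n = kTB = 1.38×10⁻²³ × 290 × 2.17×10⁴ = 8.68×10⁻¹⁷ W
In dBm: 10 log₁₀(8.68×10⁻¹⁷ / 10⁻³) = −130.6 dBm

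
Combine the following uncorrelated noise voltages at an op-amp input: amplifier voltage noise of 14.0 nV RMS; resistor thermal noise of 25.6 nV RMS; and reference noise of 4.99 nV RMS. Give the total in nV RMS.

29.6 nV

Uncorrelated sources add in power (mean-square): V_tot = √(ΣV_i²)
V_tot = √[(1.40×10⁻⁸)² + (2.56×10⁻⁸)² + (4.99×10⁻⁹)²] = 2.96×10⁻⁸ V = 29.6 nV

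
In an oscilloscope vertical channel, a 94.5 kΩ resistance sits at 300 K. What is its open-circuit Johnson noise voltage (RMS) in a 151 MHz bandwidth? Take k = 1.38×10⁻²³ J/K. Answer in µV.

486 µV

V_n = √(4kTRB)
4kTRB = 4 × 1.38×10⁻²³ × 300 × 9.45×10⁴ × 1.51×10⁸ = 2.36×10⁻⁷ V²
V_n = √(2.36×10⁻⁷) = 4.86×10⁻⁴ V = 486 µV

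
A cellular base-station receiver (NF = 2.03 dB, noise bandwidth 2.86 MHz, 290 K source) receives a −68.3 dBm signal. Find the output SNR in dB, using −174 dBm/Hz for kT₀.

Noise floor: N = −174 + 10 log₁₀(B) + NF
10 log₁₀(2.86×10⁶) = 64.56 dB
N = −174 + 64.56 + 2.03 = −107.41 dBm
SNR = P_sig − N = −68.3 − (−107.41) = 39.11 dB → 39.1 dB

39.1 dB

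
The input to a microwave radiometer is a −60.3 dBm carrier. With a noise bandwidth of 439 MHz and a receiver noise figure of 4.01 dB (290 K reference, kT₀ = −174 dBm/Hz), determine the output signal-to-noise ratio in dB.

Noise floor: N = −174 + 10 log₁₀(B) + NF
10 log₁₀(4.39×10⁸) = 86.42 dB
N = −174 + 86.42 + 4.01 = −83.57 dBm
SNR = P_sig − N = −60.3 − (−83.57) = 23.27 dB → 23.3 dB

23.3 dB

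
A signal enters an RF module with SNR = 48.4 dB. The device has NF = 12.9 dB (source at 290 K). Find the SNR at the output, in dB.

35.5 dB

By definition F = SNR_in/SNR_out, so in dB: SNR_out = SNR_in − NF
SNR_out = 48.4 − 12.9 = 35.5 dB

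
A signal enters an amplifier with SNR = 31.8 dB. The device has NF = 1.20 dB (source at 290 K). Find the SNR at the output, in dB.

By definition F = SNR_in/SNR_out, so in dB: SNR_out = SNR_in − NF
SNR_out = 31.8 − 1.20 = 30.60 dB

30.60 dB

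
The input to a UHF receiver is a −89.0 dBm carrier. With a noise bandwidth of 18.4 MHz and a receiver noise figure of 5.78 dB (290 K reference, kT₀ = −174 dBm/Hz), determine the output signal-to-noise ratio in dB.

Noise floor: N = −174 + 10 log₁₀(B) + NF
10 log₁₀(1.84×10⁷) = 72.65 dB
N = −174 + 72.65 + 5.78 = −95.57 dBm
SNR = P_sig − N = −89.0 − (−95.57) = 6.57 dB → 6.6 dB

6.6 dB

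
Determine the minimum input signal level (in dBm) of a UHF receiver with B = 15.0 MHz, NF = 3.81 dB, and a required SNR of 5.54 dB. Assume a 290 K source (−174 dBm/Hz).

−92.9 dBm

Sensitivity = −174 + 10 log₁₀(B) + NF + SNR_min
= −174 + 71.76 + 3.81 + 5.54
= −92.89 dBm → −92.9 dBm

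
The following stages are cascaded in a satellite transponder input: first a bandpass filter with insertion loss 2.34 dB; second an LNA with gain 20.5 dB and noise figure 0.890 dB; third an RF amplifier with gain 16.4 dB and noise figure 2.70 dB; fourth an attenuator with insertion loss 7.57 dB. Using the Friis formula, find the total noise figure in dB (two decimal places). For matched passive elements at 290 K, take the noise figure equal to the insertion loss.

3.26 dB

Convert to linear (a loss of L dB is a gain of −L dB): F_i = 10^(NF_i/10), G_i = 10^(G_i,dB/10)
  Stage 1: F_1 = 10^(2.34/10) = 1.714, G_1 = 10^(−2.34/10) = 0.5834
  Stage 2: F_2 = 10^(0.890/10) = 1.227, G_2 = 10^(20.5/10) = 112.2
  Stage 3: F_3 = 10^(2.70/10) = 1.862, G_3 = 10^(16.4/10) = 43.65
  Stage 4: F_4 = 10^(7.57/10) = 5.715, G_4 = 10^(−7.57/10) = 0.1750
Friis cascade:
  F = 1.714 + (1.227 − 1)/0.5834 + (1.862 − 1)/65.46 + (5.715 − 1)/2858 = 2.119
NF = 10 log₁₀(2.119) = 3.26 dB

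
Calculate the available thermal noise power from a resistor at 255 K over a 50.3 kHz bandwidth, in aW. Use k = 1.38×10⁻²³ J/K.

177 aW

P_n = kTB = 1.38×10⁻²³ × 255 × 5.03×10⁴ = 1.77×10⁻¹⁶ W = 177 aW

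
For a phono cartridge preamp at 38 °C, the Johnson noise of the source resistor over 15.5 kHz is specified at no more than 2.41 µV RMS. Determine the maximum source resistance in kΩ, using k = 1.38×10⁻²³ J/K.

T = 38 °C + 273.15 = 311.15 K
Johnson–Nyquist: V_n = √(4kTRB) ⇒ R = V_n² / (4kTB)
4kTB = 4 × 1.38×10⁻²³ × 311.15 × 1.55×10⁴ = 2.66×10⁻¹⁶
R = (2.41×10⁻⁶)² / 2.66×10⁻¹⁶ = 2.18×10⁴ Ω = 21.8 kΩ

21.8 kΩ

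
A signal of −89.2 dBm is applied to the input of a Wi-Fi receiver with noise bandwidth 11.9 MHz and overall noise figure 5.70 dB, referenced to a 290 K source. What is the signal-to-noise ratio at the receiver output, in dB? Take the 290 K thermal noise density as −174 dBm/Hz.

Noise floor: N = −174 + 10 log₁₀(B) + NF
10 log₁₀(1.19×10⁷) = 70.76 dB
N = −174 + 70.76 + 5.70 = −97.54 dBm
SNR = P_sig − N = −89.2 − (−97.54) = 8.34 dB → 8.3 dB

8.3 dB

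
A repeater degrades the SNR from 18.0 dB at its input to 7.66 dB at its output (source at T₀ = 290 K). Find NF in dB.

NF (dB) = SNR_in(dB) − SNR_out(dB) when the source is at T₀
NF = 18.0 − 7.66 = 10.34 dB

10.34 dB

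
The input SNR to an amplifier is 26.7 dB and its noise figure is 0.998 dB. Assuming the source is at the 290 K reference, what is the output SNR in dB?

By definition F = SNR_in/SNR_out, so in dB: SNR_out = SNR_in − NF
SNR_out = 26.7 − 0.998 = 25.702 dB

25.702 dB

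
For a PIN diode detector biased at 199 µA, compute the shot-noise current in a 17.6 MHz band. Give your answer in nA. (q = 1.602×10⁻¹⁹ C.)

33.5 nA

I_n = √(2qI·B)
2qI·B = 2 × 1.602×10⁻¹⁹ × 1.99×10⁻⁴ × 1.76×10⁷ = 1.12×10⁻¹⁵ A²
I_n = √(1.12×10⁻¹⁵) = 3.35×10⁻⁸ A = 33.5 nA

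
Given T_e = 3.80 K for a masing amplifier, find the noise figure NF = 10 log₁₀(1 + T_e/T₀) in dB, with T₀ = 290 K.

0.057 dB

F = 1 + T_e/T₀ = 1 + 3.80/290 = 1.0131
NF = 10 log₁₀(1.0131) = 0.057 dB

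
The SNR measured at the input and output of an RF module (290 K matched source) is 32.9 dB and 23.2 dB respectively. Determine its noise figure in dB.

NF (dB) = SNR_in(dB) − SNR_out(dB) when the source is at T₀
NF = 32.9 − 23.2 = 9.7 dB

9.7 dB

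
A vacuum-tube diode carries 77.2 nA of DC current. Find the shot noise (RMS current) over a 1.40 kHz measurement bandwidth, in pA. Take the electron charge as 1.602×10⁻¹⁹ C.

I_n = √(2qI·B)
2qI·B = 2 × 1.602×10⁻¹⁹ × 7.72×10⁻⁸ × 1.40×10³ = 3.46×10⁻²³ A²
I_n = √(3.46×10⁻²³) = 5.88×10⁻¹² A = 5.88 pA

5.88 pA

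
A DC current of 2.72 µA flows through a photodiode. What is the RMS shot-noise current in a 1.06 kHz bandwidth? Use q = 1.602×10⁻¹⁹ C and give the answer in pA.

I_n = √(2qI·B)
2qI·B = 2 × 1.602×10⁻¹⁹ × 2.72×10⁻⁶ × 1.06×10³ = 9.24×10⁻²² A²
I_n = √(9.24×10⁻²²) = 3.04×10⁻¹¹ A = 30.4 pA

30.4 pA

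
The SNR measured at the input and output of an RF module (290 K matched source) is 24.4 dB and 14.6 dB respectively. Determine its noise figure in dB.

9.8 dB

NF (dB) = SNR_in(dB) − SNR_out(dB) when the source is at T₀
NF = 24.4 − 14.6 = 9.8 dB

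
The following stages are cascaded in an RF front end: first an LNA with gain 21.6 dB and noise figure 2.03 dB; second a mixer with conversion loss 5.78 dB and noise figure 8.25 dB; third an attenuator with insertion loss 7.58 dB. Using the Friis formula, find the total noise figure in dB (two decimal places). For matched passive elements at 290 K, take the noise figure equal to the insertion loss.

Convert to linear (a loss of L dB is a gain of −L dB): F_i = 10^(NF_i/10), G_i = 10^(G_i,dB/10)
  Stage 1: F_1 = 10^(2.03/10) = 1.596, G_1 = 10^(21.6/10) = 144.5
  Stage 2: F_2 = 10^(8.25/10) = 6.683, G_2 = 10^(−5.78/10) = 0.2642
  Stage 3: F_3 = 10^(7.58/10) = 5.728, G_3 = 10^(−7.58/10) = 0.1746
Friis cascade:
  F = 1.596 + (6.683 − 1)/144.5 + (5.728 − 1)/38.19 = 1.759
NF = 10 log₁₀(1.759) = 2.45 dB

2.45 dB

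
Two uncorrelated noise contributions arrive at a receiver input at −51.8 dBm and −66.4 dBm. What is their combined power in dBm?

−51.7 dBm

Convert to linear, add, convert back:
P₁ = 6.61×10⁻⁹ W, P₂ = 2.29×10⁻¹⁰ W
P_tot = 6.84×10⁻⁹ W → 10 log₁₀(P_tot / 10⁻³) = −51.7 dBm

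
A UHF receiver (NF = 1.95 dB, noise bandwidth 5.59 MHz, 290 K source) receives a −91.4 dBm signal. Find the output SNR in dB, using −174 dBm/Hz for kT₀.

Noise floor: N = −174 + 10 log₁₀(B) + NF
10 log₁₀(5.59×10⁶) = 67.47 dB
N = −174 + 67.47 + 1.95 = −104.58 dBm
SNR = P_sig − N = −91.4 − (−104.58) = 13.18 dB → 13.2 dB

13.2 dB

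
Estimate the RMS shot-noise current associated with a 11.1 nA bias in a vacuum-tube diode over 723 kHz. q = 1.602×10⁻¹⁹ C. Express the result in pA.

50.7 pA

I_n = √(2qI·B)
2qI·B = 2 × 1.602×10⁻¹⁹ × 1.11×10⁻⁸ × 7.23×10⁵ = 2.57×10⁻²¹ A²
I_n = √(2.57×10⁻²¹) = 5.07×10⁻¹¹ A = 50.7 pA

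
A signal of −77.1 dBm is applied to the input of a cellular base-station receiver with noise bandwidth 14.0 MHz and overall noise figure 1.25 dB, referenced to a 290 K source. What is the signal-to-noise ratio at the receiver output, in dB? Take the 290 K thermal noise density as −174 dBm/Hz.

24.2 dB

Noise floor: N = −174 + 10 log₁₀(B) + NF
10 log₁₀(1.40×10⁷) = 71.46 dB
N = −174 + 71.46 + 1.25 = −101.29 dBm
SNR = P_sig − N = −77.1 − (−101.29) = 24.19 dB → 24.2 dB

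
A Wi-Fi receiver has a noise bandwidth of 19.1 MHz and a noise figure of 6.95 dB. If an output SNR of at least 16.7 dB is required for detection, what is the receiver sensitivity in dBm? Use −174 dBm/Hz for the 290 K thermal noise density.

Sensitivity = −174 + 10 log₁₀(B) + NF + SNR_min
= −174 + 72.81 + 6.95 + 16.7
= −77.54 dBm → −77.5 dBm

−77.5 dBm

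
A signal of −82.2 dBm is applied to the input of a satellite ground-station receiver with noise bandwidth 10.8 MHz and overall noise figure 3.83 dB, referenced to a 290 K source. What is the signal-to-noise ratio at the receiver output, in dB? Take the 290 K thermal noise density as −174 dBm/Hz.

17.6 dB

Noise floor: N = −174 + 10 log₁₀(B) + NF
10 log₁₀(1.08×10⁷) = 70.33 dB
N = −174 + 70.33 + 3.83 = −99.84 dBm
SNR = P_sig − N = −82.2 − (−99.84) = 17.64 dB → 17.6 dB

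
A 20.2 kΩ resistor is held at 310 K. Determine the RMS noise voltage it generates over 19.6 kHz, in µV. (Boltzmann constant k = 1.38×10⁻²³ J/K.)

V_n = √(4kTRB)
4kTRB = 4 × 1.38×10⁻²³ × 310 × 2.02×10⁴ × 1.96×10⁴ = 6.77×10⁻¹² V²
V_n = √(6.77×10⁻¹²) = 2.60×10⁻⁶ V = 2.60 µV

2.60 µV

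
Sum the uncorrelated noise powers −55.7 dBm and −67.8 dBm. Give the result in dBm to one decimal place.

Convert to linear, add, convert back:
P₁ = 2.69×10⁻⁹ W, P₂ = 1.66×10⁻¹⁰ W
P_tot = 2.86×10⁻⁹ W → 10 log₁₀(P_tot / 10⁻³) = −55.4 dBm

−55.4 dBm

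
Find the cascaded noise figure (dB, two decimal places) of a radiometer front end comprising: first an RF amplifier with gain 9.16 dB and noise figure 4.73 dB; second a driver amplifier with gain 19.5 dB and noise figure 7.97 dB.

5.58 dB

Convert to linear (a loss of L dB is a gain of −L dB): F_i = 10^(NF_i/10), G_i = 10^(G_i,dB/10)
  Stage 1: F_1 = 10^(4.73/10) = 2.972, G_1 = 10^(9.16/10) = 8.241
  Stage 2: F_2 = 10^(7.97/10) = 6.266, G_2 = 10^(19.5/10) = 89.13
Friis cascade:
  F = 2.972 + (6.266 − 1)/8.241 = 3.611
NF = 10 log₁₀(3.611) = 5.58 dB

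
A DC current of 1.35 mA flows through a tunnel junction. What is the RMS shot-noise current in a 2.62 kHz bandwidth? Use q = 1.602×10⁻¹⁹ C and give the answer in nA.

1.06 nA

I_n = √(2qI·B)
2qI·B = 2 × 1.602×10⁻¹⁹ × 1.35×10⁻³ × 2.62×10³ = 1.13×10⁻¹⁸ A²
I_n = √(1.13×10⁻¹⁸) = 1.06×10⁻⁹ A = 1.06 nA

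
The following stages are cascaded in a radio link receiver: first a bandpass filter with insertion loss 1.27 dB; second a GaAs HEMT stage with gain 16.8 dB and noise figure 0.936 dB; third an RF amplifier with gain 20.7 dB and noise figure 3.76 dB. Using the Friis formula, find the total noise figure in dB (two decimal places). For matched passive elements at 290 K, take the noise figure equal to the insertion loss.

2.31 dB

Convert to linear (a loss of L dB is a gain of −L dB): F_i = 10^(NF_i/10), G_i = 10^(G_i,dB/10)
  Stage 1: F_1 = 10^(1.27/10) = 1.340, G_1 = 10^(−1.27/10) = 0.7464
  Stage 2: F_2 = 10^(0.936/10) = 1.241, G_2 = 10^(16.8/10) = 47.86
  Stage 3: F_3 = 10^(3.76/10) = 2.377, G_3 = 10^(20.7/10) = 117.5
Friis cascade:
  F = 1.340 + (1.241 − 1)/0.7464 + (2.377 − 1)/35.73 = 1.700
NF = 10 log₁₀(1.700) = 2.31 dB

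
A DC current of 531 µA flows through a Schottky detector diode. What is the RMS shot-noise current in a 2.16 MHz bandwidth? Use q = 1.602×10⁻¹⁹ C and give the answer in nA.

19.2 nA

I_n = √(2qI·B)
2qI·B = 2 × 1.602×10⁻¹⁹ × 5.31×10⁻⁴ × 2.16×10⁶ = 3.67×10⁻¹⁶ A²
I_n = √(3.67×10⁻¹⁶) = 1.92×10⁻⁸ A = 19.2 nA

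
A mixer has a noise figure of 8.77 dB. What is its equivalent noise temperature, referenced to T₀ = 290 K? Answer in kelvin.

1895 K

F = 10^(8.77/10) = 7.53356
T_e = (F − 1)·T₀ = (7.53356 − 1) × 290 = 1895 K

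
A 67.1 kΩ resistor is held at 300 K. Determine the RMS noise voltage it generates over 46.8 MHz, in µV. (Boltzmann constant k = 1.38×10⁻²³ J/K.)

228 µV

V_n = √(4kTRB)
4kTRB = 4 × 1.38×10⁻²³ × 300 × 6.71×10⁴ × 4.68×10⁷ = 5.20×10⁻⁸ V²
V_n = √(5.20×10⁻⁸) = 2.28×10⁻⁴ V = 228 µV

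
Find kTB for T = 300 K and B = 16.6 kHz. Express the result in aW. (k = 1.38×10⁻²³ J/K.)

P_n = kTB = 1.38×10⁻²³ × 300 × 1.66×10⁴ = 6.87×10⁻¹⁷ W = 68.7 aW

68.7 aW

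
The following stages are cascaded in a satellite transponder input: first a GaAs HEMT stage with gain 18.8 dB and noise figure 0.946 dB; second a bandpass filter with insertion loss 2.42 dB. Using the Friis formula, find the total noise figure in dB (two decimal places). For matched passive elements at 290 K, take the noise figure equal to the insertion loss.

0.98 dB

Convert to linear (a loss of L dB is a gain of −L dB): F_i = 10^(NF_i/10), G_i = 10^(G_i,dB/10)
  Stage 1: F_1 = 10^(0.946/10) = 1.243, G_1 = 10^(18.8/10) = 75.86
  Stage 2: F_2 = 10^(2.42/10) = 1.746, G_2 = 10^(−2.42/10) = 0.5728
Friis cascade:
  F = 1.243 + (1.746 − 1)/75.86 = 1.253
NF = 10 log₁₀(1.253) = 0.98 dB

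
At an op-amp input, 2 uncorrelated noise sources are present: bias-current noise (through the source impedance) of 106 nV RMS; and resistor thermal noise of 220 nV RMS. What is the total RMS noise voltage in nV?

244 nV

Uncorrelated sources add in power (mean-square): V_tot = √(ΣV_i²)
V_tot = √[(1.06×10⁻⁷)² + (2.20×10⁻⁷)²] = 2.44×10⁻⁷ V = 244 nV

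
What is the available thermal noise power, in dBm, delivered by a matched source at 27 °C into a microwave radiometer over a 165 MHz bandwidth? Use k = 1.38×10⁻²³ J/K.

−91.7 dBm

T = 27 °C + 273.15 = 300.15 K
P_n = kTB = 1.38×10⁻²³ × 300.15 × 1.65×10⁸ = 6.83×10⁻¹³ W
In dBm: 10 log₁₀(6.83×10⁻¹³ / 10⁻³) = −91.7 dBm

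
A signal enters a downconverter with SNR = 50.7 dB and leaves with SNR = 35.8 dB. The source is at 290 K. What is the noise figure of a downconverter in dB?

NF (dB) = SNR_in(dB) − SNR_out(dB) when the source is at T₀
NF = 50.7 − 35.8 = 14.9 dB

14.9 dB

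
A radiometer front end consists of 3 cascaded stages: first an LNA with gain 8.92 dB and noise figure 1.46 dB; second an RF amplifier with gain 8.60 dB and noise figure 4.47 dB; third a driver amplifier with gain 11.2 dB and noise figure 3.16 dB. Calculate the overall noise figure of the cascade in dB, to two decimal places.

2.17 dB

Convert to linear (a loss of L dB is a gain of −L dB): F_i = 10^(NF_i/10), G_i = 10^(G_i,dB/10)
  Stage 1: F_1 = 10^(1.46/10) = 1.400, G_1 = 10^(8.92/10) = 7.798
  Stage 2: F_2 = 10^(4.47/10) = 2.799, G_2 = 10^(8.60/10) = 7.244
  Stage 3: F_3 = 10^(3.16/10) = 2.070, G_3 = 10^(11.2/10) = 13.18
Friis cascade:
  F = 1.400 + (2.799 − 1)/7.798 + (2.070 − 1)/56.49 = 1.649
NF = 10 log₁₀(1.649) = 2.17 dB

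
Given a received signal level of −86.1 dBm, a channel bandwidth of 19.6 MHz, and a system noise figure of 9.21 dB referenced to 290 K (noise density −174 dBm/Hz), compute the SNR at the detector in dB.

5.8 dB

Noise floor: N = −174 + 10 log₁₀(B) + NF
10 log₁₀(1.96×10⁷) = 72.92 dB
N = −174 + 72.92 + 9.21 = −91.87 dBm
SNR = P_sig − N = −86.1 − (−91.87) = 5.77 dB → 5.8 dB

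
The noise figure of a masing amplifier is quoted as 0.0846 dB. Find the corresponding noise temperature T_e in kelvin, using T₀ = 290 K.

F = 10^(0.0846/10) = 1.01967
T_e = (F − 1)·T₀ = (1.01967 − 1) × 290 = 5.70 K

5.70 K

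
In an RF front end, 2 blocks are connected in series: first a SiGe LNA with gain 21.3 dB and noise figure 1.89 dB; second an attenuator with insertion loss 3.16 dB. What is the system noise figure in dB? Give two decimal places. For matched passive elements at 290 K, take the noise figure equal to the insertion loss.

Convert to linear (a loss of L dB is a gain of −L dB): F_i = 10^(NF_i/10), G_i = 10^(G_i,dB/10)
  Stage 1: F_1 = 10^(1.89/10) = 1.545, G_1 = 10^(21.3/10) = 134.9
  Stage 2: F_2 = 10^(3.16/10) = 2.070, G_2 = 10^(−3.16/10) = 0.4831
Friis cascade:
  F = 1.545 + (2.070 − 1)/134.9 = 1.553
NF = 10 log₁₀(1.553) = 1.91 dB

1.91 dB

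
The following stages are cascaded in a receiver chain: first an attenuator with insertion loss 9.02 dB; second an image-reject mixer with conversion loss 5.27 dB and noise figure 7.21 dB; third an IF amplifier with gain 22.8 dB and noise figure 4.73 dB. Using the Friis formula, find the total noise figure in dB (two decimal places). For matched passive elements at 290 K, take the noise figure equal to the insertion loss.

19.77 dB

Convert to linear (a loss of L dB is a gain of −L dB): F_i = 10^(NF_i/10), G_i = 10^(G_i,dB/10)
  Stage 1: F_1 = 10^(9.02/10) = 7.980, G_1 = 10^(−9.02/10) = 0.1253
  Stage 2: F_2 = 10^(7.21/10) = 5.260, G_2 = 10^(−5.27/10) = 0.2972
  Stage 3: F_3 = 10^(4.73/10) = 2.972, G_3 = 10^(22.8/10) = 190.5
Friis cascade:
  F = 7.980 + (5.260 − 1)/0.1253 + (2.972 − 1)/0.03724 = 94.92
NF = 10 log₁₀(94.92) = 19.77 dB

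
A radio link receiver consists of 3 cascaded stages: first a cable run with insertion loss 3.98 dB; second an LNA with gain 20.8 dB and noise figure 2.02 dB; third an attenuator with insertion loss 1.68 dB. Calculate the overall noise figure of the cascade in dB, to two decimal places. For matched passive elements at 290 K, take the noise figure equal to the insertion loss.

6.01 dB

Convert to linear (a loss of L dB is a gain of −L dB): F_i = 10^(NF_i/10), G_i = 10^(G_i,dB/10)
  Stage 1: F_1 = 10^(3.98/10) = 2.500, G_1 = 10^(−3.98/10) = 0.3999
  Stage 2: F_2 = 10^(2.02/10) = 1.592, G_2 = 10^(20.8/10) = 120.2
  Stage 3: F_3 = 10^(1.68/10) = 1.472, G_3 = 10^(−1.68/10) = 0.6792
Friis cascade:
  F = 2.500 + (1.592 − 1)/0.3999 + (1.472 − 1)/48.08 = 3.991
NF = 10 log₁₀(3.991) = 6.01 dB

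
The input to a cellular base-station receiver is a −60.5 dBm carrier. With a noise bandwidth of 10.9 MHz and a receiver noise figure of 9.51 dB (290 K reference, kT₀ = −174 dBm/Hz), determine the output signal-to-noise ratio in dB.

Noise floor: N = −174 + 10 log₁₀(B) + NF
10 log₁₀(1.09×10⁷) = 70.37 dB
N = −174 + 70.37 + 9.51 = −94.12 dBm
SNR = P_sig − N = −60.5 − (−94.12) = 33.62 dB → 33.6 dB

33.6 dB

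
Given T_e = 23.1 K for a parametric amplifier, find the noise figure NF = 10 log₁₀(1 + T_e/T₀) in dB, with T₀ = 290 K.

F = 1 + T_e/T₀ = 1 + 23.1/290 = 1.07966
NF = 10 log₁₀(1.07966) = 0.333 dB

0.333 dB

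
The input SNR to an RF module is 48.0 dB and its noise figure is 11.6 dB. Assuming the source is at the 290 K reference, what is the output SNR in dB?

36.4 dB

By definition F = SNR_in/SNR_out, so in dB: SNR_out = SNR_in − NF
SNR_out = 48.0 − 11.6 = 36.4 dB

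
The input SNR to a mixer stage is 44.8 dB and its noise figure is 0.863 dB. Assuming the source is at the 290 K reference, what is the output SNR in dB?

43.937 dB

By definition F = SNR_in/SNR_out, so in dB: SNR_out = SNR_in − NF
SNR_out = 44.8 − 0.863 = 43.937 dB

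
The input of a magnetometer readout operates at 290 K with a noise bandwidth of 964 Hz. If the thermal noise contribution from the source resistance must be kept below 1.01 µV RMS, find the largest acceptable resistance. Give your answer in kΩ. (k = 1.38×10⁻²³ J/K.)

66.1 kΩ

Johnson–Nyquist: V_n = √(4kTRB) ⇒ R = V_n² / (4kTB)
4kTB = 4 × 1.38×10⁻²³ × 290 × 9.64×10² = 1.54×10⁻¹⁷
R = (1.01×10⁻⁶)² / 1.54×10⁻¹⁷ = 6.61×10⁴ Ω = 66.1 kΩ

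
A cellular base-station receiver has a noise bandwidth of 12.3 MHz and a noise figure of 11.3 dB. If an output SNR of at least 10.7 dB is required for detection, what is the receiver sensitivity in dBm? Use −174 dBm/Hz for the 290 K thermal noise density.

Sensitivity = −174 + 10 log₁₀(B) + NF + SNR_min
= −174 + 70.9 + 11.3 + 10.7
= −81.1 dBm → −81.1 dBm

−81.1 dBm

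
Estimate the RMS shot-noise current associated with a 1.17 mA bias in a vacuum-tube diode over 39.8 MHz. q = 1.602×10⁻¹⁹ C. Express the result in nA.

I_n = √(2qI·B)
2qI·B = 2 × 1.602×10⁻¹⁹ × 1.17×10⁻³ × 3.98×10⁷ = 1.49×10⁻¹⁴ A²
I_n = √(1.49×10⁻¹⁴) = 1.22×10⁻⁷ A = 122 nA

122 nA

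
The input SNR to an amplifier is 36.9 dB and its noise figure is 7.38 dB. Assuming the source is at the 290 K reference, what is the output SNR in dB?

By definition F = SNR_in/SNR_out, so in dB: SNR_out = SNR_in − NF
SNR_out = 36.9 − 7.38 = 29.52 dB

29.52 dB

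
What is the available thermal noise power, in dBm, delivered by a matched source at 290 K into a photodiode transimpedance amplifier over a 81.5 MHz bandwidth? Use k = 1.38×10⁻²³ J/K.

−94.9 dBm

P_n = kTB = 1.38×10⁻²³ × 290 × 8.15×10⁷ = 3.26×10⁻¹³ W
In dBm: 10 log₁₀(3.26×10⁻¹³ / 10⁻³) = −94.9 dBm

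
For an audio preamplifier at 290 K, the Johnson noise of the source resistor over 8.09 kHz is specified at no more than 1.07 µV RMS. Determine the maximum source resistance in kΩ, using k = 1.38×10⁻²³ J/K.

Johnson–Nyquist: V_n = √(4kTRB) ⇒ R = V_n² / (4kTB)
4kTB = 4 × 1.38×10⁻²³ × 290 × 8.09×10³ = 1.30×10⁻¹⁶
R = (1.07×10⁻⁶)² / 1.30×10⁻¹⁶ = 8.84×10³ Ω = 8.84 kΩ

8.84 kΩ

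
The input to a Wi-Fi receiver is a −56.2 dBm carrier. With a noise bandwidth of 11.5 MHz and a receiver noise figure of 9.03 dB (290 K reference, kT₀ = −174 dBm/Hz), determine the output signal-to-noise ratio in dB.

Noise floor: N = −174 + 10 log₁₀(B) + NF
10 log₁₀(1.15×10⁷) = 70.61 dB
N = −174 + 70.61 + 9.03 = −94.36 dBm
SNR = P_sig − N = −56.2 − (−94.36) = 38.16 dB → 38.2 dB

38.2 dB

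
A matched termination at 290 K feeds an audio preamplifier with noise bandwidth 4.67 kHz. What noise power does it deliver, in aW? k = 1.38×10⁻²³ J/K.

18.7 aW

P_n = kTB = 1.38×10⁻²³ × 290 × 4.67×10³ = 1.87×10⁻¹⁷ W = 18.7 aW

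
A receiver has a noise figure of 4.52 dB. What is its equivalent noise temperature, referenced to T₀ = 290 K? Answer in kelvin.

F = 10^(4.52/10) = 2.83139
T_e = (F − 1)·T₀ = (2.83139 − 1) × 290 = 531 K

531 K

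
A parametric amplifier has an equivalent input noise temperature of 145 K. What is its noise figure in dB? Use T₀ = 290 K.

F = 1 + T_e/T₀ = 1 + 145/290 = 1.5
NF = 10 log₁₀(1.5) = 1.76 dB

1.76 dB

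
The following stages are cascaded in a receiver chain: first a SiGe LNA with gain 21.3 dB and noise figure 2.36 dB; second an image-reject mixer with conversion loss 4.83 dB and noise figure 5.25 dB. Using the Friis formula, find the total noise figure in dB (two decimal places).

Convert to linear (a loss of L dB is a gain of −L dB): F_i = 10^(NF_i/10), G_i = 10^(G_i,dB/10)
  Stage 1: F_1 = 10^(2.36/10) = 1.722, G_1 = 10^(21.3/10) = 134.9
  Stage 2: F_2 = 10^(5.25/10) = 3.350, G_2 = 10^(−4.83/10) = 0.3289
Friis cascade:
  F = 1.722 + (3.350 − 1)/134.9 = 1.739
NF = 10 log₁₀(1.739) = 2.40 dB

2.40 dB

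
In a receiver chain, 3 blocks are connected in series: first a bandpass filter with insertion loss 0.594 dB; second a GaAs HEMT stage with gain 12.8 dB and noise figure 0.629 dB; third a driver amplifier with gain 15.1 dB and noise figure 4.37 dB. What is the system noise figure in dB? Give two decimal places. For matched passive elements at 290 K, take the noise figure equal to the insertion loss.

Convert to linear (a loss of L dB is a gain of −L dB): F_i = 10^(NF_i/10), G_i = 10^(G_i,dB/10)
  Stage 1: F_1 = 10^(0.594/10) = 1.147, G_1 = 10^(−0.594/10) = 0.8722
  Stage 2: F_2 = 10^(0.629/10) = 1.156, G_2 = 10^(12.8/10) = 19.05
  Stage 3: F_3 = 10^(4.37/10) = 2.735, G_3 = 10^(15.1/10) = 32.36
Friis cascade:
  F = 1.147 + (1.156 − 1)/0.8722 + (2.735 − 1)/16.62 = 1.430
NF = 10 log₁₀(1.430) = 1.55 dB

1.55 dB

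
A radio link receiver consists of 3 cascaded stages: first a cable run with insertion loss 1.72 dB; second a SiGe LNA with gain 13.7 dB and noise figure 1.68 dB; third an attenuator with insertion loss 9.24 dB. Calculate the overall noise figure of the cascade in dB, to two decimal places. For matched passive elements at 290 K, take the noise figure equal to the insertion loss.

4.24 dB

Convert to linear (a loss of L dB is a gain of −L dB): F_i = 10^(NF_i/10), G_i = 10^(G_i,dB/10)
  Stage 1: F_1 = 10^(1.72/10) = 1.486, G_1 = 10^(−1.72/10) = 0.6730
  Stage 2: F_2 = 10^(1.68/10) = 1.472, G_2 = 10^(13.7/10) = 23.44
  Stage 3: F_3 = 10^(9.24/10) = 8.395, G_3 = 10^(−9.24/10) = 0.1191
Friis cascade:
  F = 1.486 + (1.472 − 1)/0.6730 + (8.395 − 1)/15.78 = 2.656
NF = 10 log₁₀(2.656) = 4.24 dB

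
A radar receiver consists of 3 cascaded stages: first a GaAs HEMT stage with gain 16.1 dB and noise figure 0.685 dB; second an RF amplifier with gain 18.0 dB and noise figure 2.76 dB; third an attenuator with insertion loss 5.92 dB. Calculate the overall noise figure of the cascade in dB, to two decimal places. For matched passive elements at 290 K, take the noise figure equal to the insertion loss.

Convert to linear (a loss of L dB is a gain of −L dB): F_i = 10^(NF_i/10), G_i = 10^(G_i,dB/10)
  Stage 1: F_1 = 10^(0.685/10) = 1.171, G_1 = 10^(16.1/10) = 40.74
  Stage 2: F_2 = 10^(2.76/10) = 1.888, G_2 = 10^(18.0/10) = 63.10
  Stage 3: F_3 = 10^(5.92/10) = 3.908, G_3 = 10^(−5.92/10) = 0.2559
Friis cascade:
  F = 1.171 + (1.888 − 1)/40.74 + (3.908 − 1)/2570 = 1.194
NF = 10 log₁₀(1.194) = 0.77 dB

0.77 dB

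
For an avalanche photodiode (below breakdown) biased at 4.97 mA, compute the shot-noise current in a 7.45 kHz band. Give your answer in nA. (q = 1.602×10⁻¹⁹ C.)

3.44 nA

I_n = √(2qI·B)
2qI·B = 2 × 1.602×10⁻¹⁹ × 4.97×10⁻³ × 7.45×10³ = 1.19×10⁻¹⁷ A²
I_n = √(1.19×10⁻¹⁷) = 3.44×10⁻⁹ A = 3.44 nA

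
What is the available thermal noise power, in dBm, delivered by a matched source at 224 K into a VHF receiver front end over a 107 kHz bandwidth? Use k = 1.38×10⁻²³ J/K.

−124.8 dBm

P_n = kTB = 1.38×10⁻²³ × 224 × 1.07×10⁵ = 3.31×10⁻¹⁶ W
In dBm: 10 log₁₀(3.31×10⁻¹⁶ / 10⁻³) = −124.8 dBm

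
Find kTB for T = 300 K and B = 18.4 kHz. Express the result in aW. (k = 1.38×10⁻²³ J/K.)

P_n = kTB = 1.38×10⁻²³ × 300 × 1.84×10⁴ = 7.62×10⁻¹⁷ W = 76.2 aW

76.2 aW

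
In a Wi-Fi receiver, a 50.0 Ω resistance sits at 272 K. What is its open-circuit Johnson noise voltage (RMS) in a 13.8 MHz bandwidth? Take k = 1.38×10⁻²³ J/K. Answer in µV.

3.22 µV

V_n = √(4kTRB)
4kTRB = 4 × 1.38×10⁻²³ × 272 × 5.00×10¹ × 1.38×10⁷ = 1.04×10⁻¹¹ V²
V_n = √(1.04×10⁻¹¹) = 3.22×10⁻⁶ V = 3.22 µV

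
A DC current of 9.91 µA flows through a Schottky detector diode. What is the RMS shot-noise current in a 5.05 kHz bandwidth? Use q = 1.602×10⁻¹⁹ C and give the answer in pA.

127 pA

I_n = √(2qI·B)
2qI·B = 2 × 1.602×10⁻¹⁹ × 9.91×10⁻⁶ × 5.05×10³ = 1.60×10⁻²⁰ A²
I_n = √(1.60×10⁻²⁰) = 1.27×10⁻¹⁰ A = 127 pA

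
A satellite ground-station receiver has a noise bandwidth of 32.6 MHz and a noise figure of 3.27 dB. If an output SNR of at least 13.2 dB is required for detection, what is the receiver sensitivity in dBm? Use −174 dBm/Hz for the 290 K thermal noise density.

−82.4 dBm

Sensitivity = −174 + 10 log₁₀(B) + NF + SNR_min
= −174 + 75.13 + 3.27 + 13.2
= −82.40 dBm → −82.4 dBm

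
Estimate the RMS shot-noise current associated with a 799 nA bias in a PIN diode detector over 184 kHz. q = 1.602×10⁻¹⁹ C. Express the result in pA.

217 pA

I_n = √(2qI·B)
2qI·B = 2 × 1.602×10⁻¹⁹ × 7.99×10⁻⁷ × 1.84×10⁵ = 4.71×10⁻²⁰ A²
I_n = √(4.71×10⁻²⁰) = 2.17×10⁻¹⁰ A = 217 pA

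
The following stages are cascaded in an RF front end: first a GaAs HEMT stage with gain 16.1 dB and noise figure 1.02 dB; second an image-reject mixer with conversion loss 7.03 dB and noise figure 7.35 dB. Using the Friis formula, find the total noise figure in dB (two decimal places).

1.38 dB

Convert to linear (a loss of L dB is a gain of −L dB): F_i = 10^(NF_i/10), G_i = 10^(G_i,dB/10)
  Stage 1: F_1 = 10^(1.02/10) = 1.265, G_1 = 10^(16.1/10) = 40.74
  Stage 2: F_2 = 10^(7.35/10) = 5.433, G_2 = 10^(−7.03/10) = 0.1982
Friis cascade:
  F = 1.265 + (5.433 − 1)/40.74 = 1.374
NF = 10 log₁₀(1.374) = 1.38 dB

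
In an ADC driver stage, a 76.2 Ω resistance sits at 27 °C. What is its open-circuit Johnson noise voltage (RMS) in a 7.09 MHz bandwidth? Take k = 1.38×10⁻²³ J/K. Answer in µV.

T = 27 °C + 273.15 = 300.15 K
V_n = √(4kTRB)
4kTRB = 4 × 1.38×10⁻²³ × 300.15 × 7.62×10¹ × 7.09×10⁶ = 8.95×10⁻¹² V²
V_n = √(8.95×10⁻¹²) = 2.99×10⁻⁶ V = 2.99 µV

2.99 µV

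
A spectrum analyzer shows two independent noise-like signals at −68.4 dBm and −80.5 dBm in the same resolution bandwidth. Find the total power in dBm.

Convert to linear, add, convert back:
P₁ = 1.45×10⁻¹⁰ W, P₂ = 8.91×10⁻¹² W
P_tot = 1.53×10⁻¹⁰ W → 10 log₁₀(P_tot / 10⁻³) = −68.1 dBm

−68.1 dBm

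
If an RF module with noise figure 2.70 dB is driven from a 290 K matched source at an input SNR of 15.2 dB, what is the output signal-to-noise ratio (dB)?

12.50 dB

By definition F = SNR_in/SNR_out, so in dB: SNR_out = SNR_in − NF
SNR_out = 15.2 − 2.70 = 12.50 dB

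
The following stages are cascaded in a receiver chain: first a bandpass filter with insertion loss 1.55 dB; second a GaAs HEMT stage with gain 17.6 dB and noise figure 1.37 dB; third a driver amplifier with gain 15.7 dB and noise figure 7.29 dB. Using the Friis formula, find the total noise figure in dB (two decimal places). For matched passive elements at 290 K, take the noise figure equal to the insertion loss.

Convert to linear (a loss of L dB is a gain of −L dB): F_i = 10^(NF_i/10), G_i = 10^(G_i,dB/10)
  Stage 1: F_1 = 10^(1.55/10) = 1.429, G_1 = 10^(−1.55/10) = 0.6998
  Stage 2: F_2 = 10^(1.37/10) = 1.371, G_2 = 10^(17.6/10) = 57.54
  Stage 3: F_3 = 10^(7.29/10) = 5.358, G_3 = 10^(15.7/10) = 37.15
Friis cascade:
  F = 1.429 + (1.371 − 1)/0.6998 + (5.358 − 1)/40.27 = 2.067
NF = 10 log₁₀(2.067) = 3.15 dB

3.15 dB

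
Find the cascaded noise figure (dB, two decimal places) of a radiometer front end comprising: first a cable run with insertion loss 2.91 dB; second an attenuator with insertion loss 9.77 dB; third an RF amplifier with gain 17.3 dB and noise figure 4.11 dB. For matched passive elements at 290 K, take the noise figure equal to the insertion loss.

Convert to linear (a loss of L dB is a gain of −L dB): F_i = 10^(NF_i/10), G_i = 10^(G_i,dB/10)
  Stage 1: F_1 = 10^(2.91/10) = 1.954, G_1 = 10^(−2.91/10) = 0.5117
  Stage 2: F_2 = 10^(9.77/10) = 9.484, G_2 = 10^(−9.77/10) = 0.1054
  Stage 3: F_3 = 10^(4.11/10) = 2.576, G_3 = 10^(17.3/10) = 53.70
Friis cascade:
  F = 1.954 + (9.484 − 1)/0.5117 + (2.576 − 1)/0.05395 = 47.75
NF = 10 log₁₀(47.75) = 16.79 dB

16.79 dB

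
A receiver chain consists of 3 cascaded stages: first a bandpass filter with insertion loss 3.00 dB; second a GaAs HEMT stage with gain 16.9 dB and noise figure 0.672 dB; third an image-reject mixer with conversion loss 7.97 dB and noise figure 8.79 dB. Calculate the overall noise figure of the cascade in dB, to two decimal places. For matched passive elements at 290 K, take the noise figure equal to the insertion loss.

Convert to linear (a loss of L dB is a gain of −L dB): F_i = 10^(NF_i/10), G_i = 10^(G_i,dB/10)
  Stage 1: F_1 = 10^(3.00/10) = 1.995, G_1 = 10^(−3.00/10) = 0.5012
  Stage 2: F_2 = 10^(0.672/10) = 1.167, G_2 = 10^(16.9/10) = 48.98
  Stage 3: F_3 = 10^(8.79/10) = 7.568, G_3 = 10^(−7.97/10) = 0.1596
Friis cascade:
  F = 1.995 + (1.167 − 1)/0.5012 + (7.568 − 1)/24.55 = 2.597
NF = 10 log₁₀(2.597) = 4.14 dB

4.14 dB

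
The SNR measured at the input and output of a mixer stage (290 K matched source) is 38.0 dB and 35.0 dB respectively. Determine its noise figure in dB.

3.0 dB

NF (dB) = SNR_in(dB) − SNR_out(dB) when the source is at T₀
NF = 38.0 − 35.0 = 3.0 dB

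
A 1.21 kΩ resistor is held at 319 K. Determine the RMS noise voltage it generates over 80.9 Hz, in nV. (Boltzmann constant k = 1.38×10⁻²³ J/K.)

V_n = √(4kTRB)
4kTRB = 4 × 1.38×10⁻²³ × 319 × 1.21×10³ × 8.09×10¹ = 1.72×10⁻¹⁵ V²
V_n = √(1.72×10⁻¹⁵) = 4.15×10⁻⁸ V = 41.5 nV

41.5 nV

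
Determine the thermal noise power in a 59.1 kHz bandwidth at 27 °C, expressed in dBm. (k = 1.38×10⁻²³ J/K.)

T = 27 °C + 273.15 = 300.15 K
P_n = kTB = 1.38×10⁻²³ × 300.15 × 5.91×10⁴ = 2.45×10⁻¹⁶ W
In dBm: 10 log₁₀(2.45×10⁻¹⁶ / 10⁻³) = −126.1 dBm

−126.1 dBm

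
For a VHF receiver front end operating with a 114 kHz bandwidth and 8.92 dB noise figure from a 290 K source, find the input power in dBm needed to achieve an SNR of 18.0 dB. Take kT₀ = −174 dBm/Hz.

Sensitivity = −174 + 10 log₁₀(B) + NF + SNR_min
= −174 + 50.57 + 8.92 + 18.0
= −96.51 dBm → −96.5 dBm

−96.5 dBm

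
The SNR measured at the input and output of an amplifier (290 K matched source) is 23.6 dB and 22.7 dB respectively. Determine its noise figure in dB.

NF (dB) = SNR_in(dB) − SNR_out(dB) when the source is at T₀
NF = 23.6 − 22.7 = 0.9 dB

0.9 dB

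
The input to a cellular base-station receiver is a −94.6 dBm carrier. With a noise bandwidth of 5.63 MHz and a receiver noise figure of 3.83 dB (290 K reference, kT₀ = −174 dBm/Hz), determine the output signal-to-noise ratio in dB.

8.1 dB

Noise floor: N = −174 + 10 log₁₀(B) + NF
10 log₁₀(5.63×10⁶) = 67.51 dB
N = −174 + 67.51 + 3.83 = −102.66 dBm
SNR = P_sig − N = −94.6 − (−102.66) = 8.06 dB → 8.1 dB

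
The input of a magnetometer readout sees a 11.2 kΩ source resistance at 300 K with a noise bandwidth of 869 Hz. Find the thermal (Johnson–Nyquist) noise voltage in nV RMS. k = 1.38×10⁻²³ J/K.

V_n = √(4kTRB)
4kTRB = 4 × 1.38×10⁻²³ × 300 × 1.12×10⁴ × 8.69×10² = 1.61×10⁻¹³ V²
V_n = √(1.61×10⁻¹³) = 4.01×10⁻⁷ V = 401 nV

401 nV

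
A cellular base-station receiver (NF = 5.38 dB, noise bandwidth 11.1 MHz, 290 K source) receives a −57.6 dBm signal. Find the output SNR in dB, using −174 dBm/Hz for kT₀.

40.6 dB

Noise floor: N = −174 + 10 log₁₀(B) + NF
10 log₁₀(1.11×10⁷) = 70.45 dB
N = −174 + 70.45 + 5.38 = −98.17 dBm
SNR = P_sig − N = −57.6 − (−98.17) = 40.57 dB → 40.6 dB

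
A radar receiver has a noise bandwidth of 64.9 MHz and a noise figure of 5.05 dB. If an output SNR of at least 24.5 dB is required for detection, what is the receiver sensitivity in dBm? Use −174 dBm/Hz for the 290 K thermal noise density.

Sensitivity = −174 + 10 log₁₀(B) + NF + SNR_min
= −174 + 78.12 + 5.05 + 24.5
= −66.33 dBm → −66.3 dBm

−66.3 dBm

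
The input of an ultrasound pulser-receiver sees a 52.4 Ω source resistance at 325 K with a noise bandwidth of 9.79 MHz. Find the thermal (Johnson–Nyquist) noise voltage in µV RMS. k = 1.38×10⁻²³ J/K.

V_n = √(4kTRB)
4kTRB = 4 × 1.38×10⁻²³ × 325 × 5.24×10¹ × 9.79×10⁶ = 9.20×10⁻¹² V²
V_n = √(9.20×10⁻¹²) = 3.03×10⁻⁶ V = 3.03 µV

3.03 µV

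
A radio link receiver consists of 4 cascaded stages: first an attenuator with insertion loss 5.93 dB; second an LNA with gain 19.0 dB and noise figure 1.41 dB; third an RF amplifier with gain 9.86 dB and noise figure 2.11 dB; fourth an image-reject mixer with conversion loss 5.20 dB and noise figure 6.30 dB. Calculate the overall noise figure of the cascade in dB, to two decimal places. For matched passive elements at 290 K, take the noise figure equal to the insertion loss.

7.38 dB

Convert to linear (a loss of L dB is a gain of −L dB): F_i = 10^(NF_i/10), G_i = 10^(G_i,dB/10)
  Stage 1: F_1 = 10^(5.93/10) = 3.917, G_1 = 10^(−5.93/10) = 0.2553
  Stage 2: F_2 = 10^(1.41/10) = 1.384, G_2 = 10^(19.0/10) = 79.43
  Stage 3: F_3 = 10^(2.11/10) = 1.626, G_3 = 10^(9.86/10) = 9.683
  Stage 4: F_4 = 10^(6.30/10) = 4.266, G_4 = 10^(−5.20/10) = 0.3020
Friis cascade:
  F = 3.917 + (1.384 − 1)/0.2553 + (1.626 − 1)/20.28 + (4.266 − 1)/196.3 = 5.467
NF = 10 log₁₀(5.467) = 7.38 dB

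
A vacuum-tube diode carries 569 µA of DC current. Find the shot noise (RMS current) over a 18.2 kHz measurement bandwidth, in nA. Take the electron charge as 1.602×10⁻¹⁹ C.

I_n = √(2qI·B)
2qI·B = 2 × 1.602×10⁻¹⁹ × 5.69×10⁻⁴ × 1.82×10⁴ = 3.32×10⁻¹⁸ A²
I_n = √(3.32×10⁻¹⁸) = 1.82×10⁻⁹ A = 1.82 nA

1.82 nA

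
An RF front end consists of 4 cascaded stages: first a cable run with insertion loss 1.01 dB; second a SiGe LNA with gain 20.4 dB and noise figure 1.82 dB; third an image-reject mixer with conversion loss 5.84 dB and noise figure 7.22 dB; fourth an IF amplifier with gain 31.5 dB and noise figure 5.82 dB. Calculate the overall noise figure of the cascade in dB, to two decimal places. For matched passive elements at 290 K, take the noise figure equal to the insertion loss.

3.21 dB

Convert to linear (a loss of L dB is a gain of −L dB): F_i = 10^(NF_i/10), G_i = 10^(G_i,dB/10)
  Stage 1: F_1 = 10^(1.01/10) = 1.262, G_1 = 10^(−1.01/10) = 0.7925
  Stage 2: F_2 = 10^(1.82/10) = 1.521, G_2 = 10^(20.4/10) = 109.6
  Stage 3: F_3 = 10^(7.22/10) = 5.272, G_3 = 10^(−5.84/10) = 0.2606
  Stage 4: F_4 = 10^(5.82/10) = 3.819, G_4 = 10^(31.5/10) = 1413
Friis cascade:
  F = 1.262 + (1.521 − 1)/0.7925 + (5.272 − 1)/86.90 + (3.819 − 1)/22.65 = 2.092
NF = 10 log₁₀(2.092) = 3.21 dB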